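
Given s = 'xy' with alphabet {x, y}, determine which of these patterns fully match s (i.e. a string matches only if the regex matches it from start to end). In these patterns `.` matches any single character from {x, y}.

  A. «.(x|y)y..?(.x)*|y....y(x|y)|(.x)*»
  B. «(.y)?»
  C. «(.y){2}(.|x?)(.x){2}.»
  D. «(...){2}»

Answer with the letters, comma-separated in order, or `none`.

A → no match
B → match
C → no match
D → no match

B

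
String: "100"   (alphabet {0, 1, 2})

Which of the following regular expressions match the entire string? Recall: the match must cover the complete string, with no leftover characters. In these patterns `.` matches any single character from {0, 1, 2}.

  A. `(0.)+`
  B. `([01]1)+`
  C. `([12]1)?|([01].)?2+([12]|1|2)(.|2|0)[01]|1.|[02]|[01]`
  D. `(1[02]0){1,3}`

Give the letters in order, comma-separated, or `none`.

A → no match — must start with "0"
B → no match — must end with "1"
C → no match
D → match

D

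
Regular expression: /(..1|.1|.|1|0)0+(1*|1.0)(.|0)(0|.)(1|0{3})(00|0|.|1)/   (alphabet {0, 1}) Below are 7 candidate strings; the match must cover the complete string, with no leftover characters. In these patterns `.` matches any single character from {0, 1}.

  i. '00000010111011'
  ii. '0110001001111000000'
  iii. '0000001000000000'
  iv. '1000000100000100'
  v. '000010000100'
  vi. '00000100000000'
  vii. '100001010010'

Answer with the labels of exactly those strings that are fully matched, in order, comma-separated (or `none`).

i → no match
ii → no match
iii → match
iv → no match
v. '000010000100' → match
vi → match
vii. '100001010010' → no match

iii, v, vi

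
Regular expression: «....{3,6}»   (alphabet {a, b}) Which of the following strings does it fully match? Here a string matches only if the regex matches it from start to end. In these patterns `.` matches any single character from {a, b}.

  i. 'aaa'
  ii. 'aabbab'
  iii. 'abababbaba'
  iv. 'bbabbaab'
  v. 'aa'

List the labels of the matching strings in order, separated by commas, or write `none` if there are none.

i. 'aaa' → no match
ii. 'aabbab' → match
iii. 'abababbaba' → no match
iv. 'bbabbaab' → match
v. 'aa' → no match

ii, iv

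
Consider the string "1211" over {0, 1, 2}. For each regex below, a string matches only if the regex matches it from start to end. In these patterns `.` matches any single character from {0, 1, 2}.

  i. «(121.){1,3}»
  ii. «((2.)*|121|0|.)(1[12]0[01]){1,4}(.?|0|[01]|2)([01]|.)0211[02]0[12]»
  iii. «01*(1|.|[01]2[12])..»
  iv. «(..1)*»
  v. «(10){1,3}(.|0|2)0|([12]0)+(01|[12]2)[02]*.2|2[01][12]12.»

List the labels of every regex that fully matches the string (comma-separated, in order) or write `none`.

i

i → match
ii → no match
iii → no match — must start with "0"
iv → no match
v → no match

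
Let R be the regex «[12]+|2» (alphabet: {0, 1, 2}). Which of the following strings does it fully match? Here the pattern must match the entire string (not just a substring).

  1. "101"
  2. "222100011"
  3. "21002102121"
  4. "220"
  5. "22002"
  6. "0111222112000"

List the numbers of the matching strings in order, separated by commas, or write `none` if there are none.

1 → no match
2 → no match
3 → no match
4 → no match
5 → no match
6 → no match

none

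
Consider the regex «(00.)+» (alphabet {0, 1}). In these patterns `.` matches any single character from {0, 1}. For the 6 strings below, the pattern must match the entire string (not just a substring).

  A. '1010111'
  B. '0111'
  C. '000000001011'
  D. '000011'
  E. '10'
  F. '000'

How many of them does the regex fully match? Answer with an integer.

1

A. '1010111' → no match — must start with '00'
B. '0111' → no match — must start with '00'
C. '000000001011' → no match
D. '000011' → no match
E. '10' → no match — must start with '00'
F. '000' → match
Total matched: 1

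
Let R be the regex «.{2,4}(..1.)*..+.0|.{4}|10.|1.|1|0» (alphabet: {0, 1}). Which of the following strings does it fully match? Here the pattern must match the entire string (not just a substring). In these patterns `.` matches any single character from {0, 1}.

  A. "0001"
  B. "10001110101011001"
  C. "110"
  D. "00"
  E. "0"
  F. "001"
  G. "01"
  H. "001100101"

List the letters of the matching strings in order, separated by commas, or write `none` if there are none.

A → match
B → no match
C → no match
D → no match
E → match
F → no match
G → no match
H → no match

A, E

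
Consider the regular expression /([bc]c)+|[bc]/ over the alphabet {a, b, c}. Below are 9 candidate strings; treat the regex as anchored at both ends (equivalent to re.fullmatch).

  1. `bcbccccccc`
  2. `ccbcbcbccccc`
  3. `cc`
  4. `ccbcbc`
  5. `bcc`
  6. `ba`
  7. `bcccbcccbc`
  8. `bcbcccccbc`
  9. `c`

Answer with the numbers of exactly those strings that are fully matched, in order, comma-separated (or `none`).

1, 2, 3, 4, 7, 8, 9

1 → match
2 → match
3 → match
4 → match
5 → no match
6 → no match
7 → match
8 → match
9 → match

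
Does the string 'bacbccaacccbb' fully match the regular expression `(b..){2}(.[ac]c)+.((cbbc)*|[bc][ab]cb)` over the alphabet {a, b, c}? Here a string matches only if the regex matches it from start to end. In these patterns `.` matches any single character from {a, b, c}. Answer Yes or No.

No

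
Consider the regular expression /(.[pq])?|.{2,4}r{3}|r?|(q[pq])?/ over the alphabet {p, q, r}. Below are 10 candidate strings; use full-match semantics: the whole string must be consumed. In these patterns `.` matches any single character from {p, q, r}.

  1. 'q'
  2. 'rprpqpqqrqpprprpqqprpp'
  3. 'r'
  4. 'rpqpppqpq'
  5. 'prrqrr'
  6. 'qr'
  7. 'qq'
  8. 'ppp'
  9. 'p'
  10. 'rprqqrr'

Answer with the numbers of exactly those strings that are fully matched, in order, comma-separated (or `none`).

3, 7

1 → no match
2 → no match
3 → match
4 → no match
5 → no match
6 → no match
7 → match
8 → no match
9 → no match
10 → no match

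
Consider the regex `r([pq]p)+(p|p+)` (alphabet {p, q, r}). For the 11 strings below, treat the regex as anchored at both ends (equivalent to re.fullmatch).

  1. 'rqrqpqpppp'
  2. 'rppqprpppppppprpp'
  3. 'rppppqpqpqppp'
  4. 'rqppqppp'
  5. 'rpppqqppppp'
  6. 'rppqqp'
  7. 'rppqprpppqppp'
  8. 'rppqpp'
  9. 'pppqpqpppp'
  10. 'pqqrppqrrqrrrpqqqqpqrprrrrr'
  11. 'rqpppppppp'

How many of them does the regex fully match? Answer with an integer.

1. 'rqrqpqpppp' → no match
2 → no match
3 → match
4. 'rqppqppp' → no match
5. 'rpppqqppppp' → no match
6. 'rppqqp' → no match
7 → no match
8. 'rppqpp' → match
9. 'pppqpqpppp' → no match — must start with 'r'
10 → no match — must start with 'r'
11. 'rqpppppppp' → match
Total matched: 3

3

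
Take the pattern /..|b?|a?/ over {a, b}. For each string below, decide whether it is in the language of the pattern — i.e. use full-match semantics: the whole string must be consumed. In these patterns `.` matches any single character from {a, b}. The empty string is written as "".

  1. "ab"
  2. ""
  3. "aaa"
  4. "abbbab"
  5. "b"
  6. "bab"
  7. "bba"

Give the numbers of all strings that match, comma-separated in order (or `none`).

1 → match
2 → match
3 → no match
4 → no match
5 → match
6 → no match
7 → no match

1, 2, 5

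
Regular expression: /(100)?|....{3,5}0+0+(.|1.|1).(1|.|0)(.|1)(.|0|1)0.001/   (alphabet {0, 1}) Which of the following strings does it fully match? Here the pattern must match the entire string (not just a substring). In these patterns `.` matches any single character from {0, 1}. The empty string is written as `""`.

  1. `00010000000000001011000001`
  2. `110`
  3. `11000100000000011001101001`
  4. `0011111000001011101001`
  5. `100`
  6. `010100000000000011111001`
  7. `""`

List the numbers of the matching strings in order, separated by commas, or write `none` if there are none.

1, 3, 4, 5, 7

1 → match
2 → no match
3 → match
4 → match
5 → match
6 → no match
7 → match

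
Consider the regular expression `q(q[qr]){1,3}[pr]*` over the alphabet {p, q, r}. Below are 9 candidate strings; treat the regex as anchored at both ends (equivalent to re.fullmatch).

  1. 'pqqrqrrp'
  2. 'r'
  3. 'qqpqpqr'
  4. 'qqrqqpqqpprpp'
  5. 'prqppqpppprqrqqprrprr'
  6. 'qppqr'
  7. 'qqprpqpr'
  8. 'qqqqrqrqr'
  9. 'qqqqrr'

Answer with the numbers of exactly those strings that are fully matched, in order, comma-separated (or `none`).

9

1 → no match — must start with 'qq'
2 → no match — must start with 'qq'
3 → no match
4 → no match
5 → no match — must start with 'qq'
6 → no match — must start with 'qq'
7 → no match
8 → no match
9 → match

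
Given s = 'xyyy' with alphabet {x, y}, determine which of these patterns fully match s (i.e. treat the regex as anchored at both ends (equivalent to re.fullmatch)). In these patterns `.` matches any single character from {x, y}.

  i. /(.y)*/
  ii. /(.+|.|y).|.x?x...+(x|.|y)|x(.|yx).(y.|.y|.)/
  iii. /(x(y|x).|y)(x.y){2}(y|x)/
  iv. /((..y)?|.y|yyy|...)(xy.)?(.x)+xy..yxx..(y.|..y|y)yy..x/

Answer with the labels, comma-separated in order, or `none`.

i → match
ii → match
iii → no match
iv → no match — must end with 'x'

i, ii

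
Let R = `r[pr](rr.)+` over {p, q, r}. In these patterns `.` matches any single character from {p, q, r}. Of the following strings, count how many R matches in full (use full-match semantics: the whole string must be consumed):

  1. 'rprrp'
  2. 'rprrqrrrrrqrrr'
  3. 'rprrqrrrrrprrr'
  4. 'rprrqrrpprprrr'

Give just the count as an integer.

1 → match
2 → match
3 → match
4 → no match
Total matched: 3

3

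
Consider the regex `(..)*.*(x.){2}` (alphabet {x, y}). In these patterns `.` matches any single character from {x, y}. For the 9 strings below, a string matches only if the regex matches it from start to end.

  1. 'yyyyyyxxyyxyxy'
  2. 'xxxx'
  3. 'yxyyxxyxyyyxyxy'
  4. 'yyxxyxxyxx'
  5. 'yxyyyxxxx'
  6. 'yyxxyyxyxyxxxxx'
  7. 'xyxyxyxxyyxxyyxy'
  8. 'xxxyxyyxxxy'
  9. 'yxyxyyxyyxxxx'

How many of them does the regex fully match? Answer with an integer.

1 → match
2 → match
3 → match
4 → match
5 → match
6 → match
7 → no match
8 → match
9 → match
Total matched: 8

8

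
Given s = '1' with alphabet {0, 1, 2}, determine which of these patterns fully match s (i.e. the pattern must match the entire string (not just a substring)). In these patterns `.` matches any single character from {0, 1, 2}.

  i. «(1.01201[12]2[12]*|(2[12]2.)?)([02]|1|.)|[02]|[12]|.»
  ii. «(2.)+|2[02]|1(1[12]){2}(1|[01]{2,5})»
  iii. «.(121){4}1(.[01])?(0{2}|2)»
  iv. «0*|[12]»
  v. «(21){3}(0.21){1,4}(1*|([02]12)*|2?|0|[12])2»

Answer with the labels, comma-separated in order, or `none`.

i → match
ii → no match
iii → no match
iv → match
v → no match — must start with '21'

i, iv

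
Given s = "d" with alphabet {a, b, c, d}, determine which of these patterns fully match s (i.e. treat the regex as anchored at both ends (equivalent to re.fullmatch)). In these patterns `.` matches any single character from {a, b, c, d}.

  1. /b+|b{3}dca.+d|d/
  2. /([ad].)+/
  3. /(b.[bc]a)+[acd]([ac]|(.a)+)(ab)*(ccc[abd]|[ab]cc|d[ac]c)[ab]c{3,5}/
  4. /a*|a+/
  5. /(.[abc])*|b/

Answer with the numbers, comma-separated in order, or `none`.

1

1 → match
2 → no match
3 → no match — must start with "b"
4 → no match
5 → no match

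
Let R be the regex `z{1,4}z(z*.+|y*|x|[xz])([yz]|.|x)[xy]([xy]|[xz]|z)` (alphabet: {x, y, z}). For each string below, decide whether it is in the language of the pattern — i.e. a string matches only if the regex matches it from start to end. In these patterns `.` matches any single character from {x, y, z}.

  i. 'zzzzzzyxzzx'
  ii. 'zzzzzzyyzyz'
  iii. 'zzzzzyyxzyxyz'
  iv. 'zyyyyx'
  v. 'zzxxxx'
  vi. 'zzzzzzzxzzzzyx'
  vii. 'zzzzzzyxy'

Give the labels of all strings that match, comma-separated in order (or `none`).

i → no match
ii → match
iii → match
iv → no match
v → match
vi → match
vii → match

ii, iii, v, vi, vii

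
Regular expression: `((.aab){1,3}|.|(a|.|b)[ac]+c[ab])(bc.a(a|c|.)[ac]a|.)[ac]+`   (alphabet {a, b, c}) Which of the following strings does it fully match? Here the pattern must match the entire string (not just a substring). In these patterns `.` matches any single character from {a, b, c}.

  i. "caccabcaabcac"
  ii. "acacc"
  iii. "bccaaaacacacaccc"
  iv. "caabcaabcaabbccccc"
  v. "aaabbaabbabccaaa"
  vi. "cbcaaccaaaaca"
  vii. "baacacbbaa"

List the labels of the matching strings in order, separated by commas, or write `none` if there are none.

i → match
ii → match
iii → match
iv → match
v → no match
vi → match
vii → match

i, ii, iii, iv, vi, vii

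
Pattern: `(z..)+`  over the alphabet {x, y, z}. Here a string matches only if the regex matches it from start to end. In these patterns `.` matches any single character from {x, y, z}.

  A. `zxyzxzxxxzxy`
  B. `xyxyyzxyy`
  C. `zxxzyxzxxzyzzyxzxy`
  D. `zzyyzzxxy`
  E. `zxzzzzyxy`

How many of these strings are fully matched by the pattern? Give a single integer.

A → no match
B → no match — must start with `z`
C → match
D → no match
E → no match
Total matched: 1

1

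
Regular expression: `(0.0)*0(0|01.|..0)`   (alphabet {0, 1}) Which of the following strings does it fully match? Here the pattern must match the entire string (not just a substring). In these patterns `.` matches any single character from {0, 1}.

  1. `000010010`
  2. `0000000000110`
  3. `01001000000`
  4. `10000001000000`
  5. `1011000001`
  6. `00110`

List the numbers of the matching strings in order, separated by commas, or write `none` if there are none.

2, 3

1. `000010010` → no match
2 → match
3. `01001000000` → match
4 → no match
5. `1011000001` → no match
6. `00110` → no match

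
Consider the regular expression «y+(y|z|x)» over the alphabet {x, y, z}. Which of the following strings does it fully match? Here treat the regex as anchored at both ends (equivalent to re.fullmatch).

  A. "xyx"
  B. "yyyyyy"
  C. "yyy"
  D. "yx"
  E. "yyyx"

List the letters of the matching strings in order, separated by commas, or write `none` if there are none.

A → no match — must start with "y"
B → match
C → match
D → match
E → match

B, C, D, E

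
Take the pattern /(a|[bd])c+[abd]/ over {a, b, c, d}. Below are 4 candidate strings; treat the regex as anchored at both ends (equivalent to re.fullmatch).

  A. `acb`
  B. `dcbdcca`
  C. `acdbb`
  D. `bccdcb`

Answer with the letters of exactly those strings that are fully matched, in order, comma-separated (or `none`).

A

A. `acb` → match
B. `dcbdcca` → no match
C. `acdbb` → no match
D. `bccdcb` → no match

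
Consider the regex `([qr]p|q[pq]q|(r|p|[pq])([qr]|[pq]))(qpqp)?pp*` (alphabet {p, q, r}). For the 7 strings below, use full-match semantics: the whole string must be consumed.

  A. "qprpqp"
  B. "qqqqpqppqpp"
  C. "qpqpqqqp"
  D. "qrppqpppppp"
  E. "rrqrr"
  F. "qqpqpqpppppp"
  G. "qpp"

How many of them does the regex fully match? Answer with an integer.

A → no match
B → no match
C → no match
D → no match
E → no match
F → no match
G → match
Total matched: 1

1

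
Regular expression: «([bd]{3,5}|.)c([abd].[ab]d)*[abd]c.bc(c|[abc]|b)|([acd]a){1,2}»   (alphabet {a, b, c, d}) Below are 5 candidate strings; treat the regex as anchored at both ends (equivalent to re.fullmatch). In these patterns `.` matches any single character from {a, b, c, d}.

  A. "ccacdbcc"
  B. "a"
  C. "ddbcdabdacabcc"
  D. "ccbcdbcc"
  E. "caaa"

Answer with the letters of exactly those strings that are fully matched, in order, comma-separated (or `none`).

A → match
B → no match
C → match
D → match
E → match

A, C, D, E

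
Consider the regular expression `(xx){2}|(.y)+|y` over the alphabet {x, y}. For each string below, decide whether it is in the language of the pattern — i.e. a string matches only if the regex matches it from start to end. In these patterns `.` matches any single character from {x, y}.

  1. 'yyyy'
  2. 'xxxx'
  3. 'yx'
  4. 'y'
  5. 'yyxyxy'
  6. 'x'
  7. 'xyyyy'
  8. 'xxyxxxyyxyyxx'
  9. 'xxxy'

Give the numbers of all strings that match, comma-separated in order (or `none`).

1 → match
2 → match
3 → no match
4 → match
5 → match
6 → no match
7 → no match
8 → no match
9 → no match

1, 2, 4, 5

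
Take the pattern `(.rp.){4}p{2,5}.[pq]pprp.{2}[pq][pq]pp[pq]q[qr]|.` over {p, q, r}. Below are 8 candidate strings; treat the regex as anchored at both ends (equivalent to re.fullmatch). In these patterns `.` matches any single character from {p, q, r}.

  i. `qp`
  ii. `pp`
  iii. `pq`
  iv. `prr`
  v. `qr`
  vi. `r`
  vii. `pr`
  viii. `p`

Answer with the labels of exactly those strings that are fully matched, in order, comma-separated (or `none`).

vi, viii

i → no match
ii → no match
iii → no match
iv → no match
v → no match
vi → match
vii → no match
viii → match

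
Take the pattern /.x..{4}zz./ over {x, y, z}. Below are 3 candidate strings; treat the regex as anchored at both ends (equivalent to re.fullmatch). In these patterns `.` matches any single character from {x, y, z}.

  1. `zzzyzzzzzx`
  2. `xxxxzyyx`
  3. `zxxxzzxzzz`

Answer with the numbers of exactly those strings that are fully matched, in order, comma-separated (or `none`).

3

1. `zzzyzzzzzx` → no match
2. `xxxxzyyx` → no match
3. `zxxxzzxzzz` → match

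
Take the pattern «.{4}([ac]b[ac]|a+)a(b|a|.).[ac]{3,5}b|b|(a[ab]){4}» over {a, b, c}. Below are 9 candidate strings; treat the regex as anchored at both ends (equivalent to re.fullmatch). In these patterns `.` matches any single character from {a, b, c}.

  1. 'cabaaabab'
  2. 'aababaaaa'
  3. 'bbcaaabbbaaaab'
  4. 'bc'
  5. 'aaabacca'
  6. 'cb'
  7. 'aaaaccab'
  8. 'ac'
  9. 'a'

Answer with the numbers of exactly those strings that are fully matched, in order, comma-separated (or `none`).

none

1 → no match
2 → no match
3 → no match
4 → no match
5 → no match
6 → no match
7 → no match
8 → no match
9 → no match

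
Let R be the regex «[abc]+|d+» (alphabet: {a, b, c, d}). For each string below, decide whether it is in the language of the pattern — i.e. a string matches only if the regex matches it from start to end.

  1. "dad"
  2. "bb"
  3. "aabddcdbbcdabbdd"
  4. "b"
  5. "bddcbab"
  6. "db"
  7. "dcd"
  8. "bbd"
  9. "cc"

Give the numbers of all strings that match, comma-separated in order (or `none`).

1. "dad" → no match
2. "bb" → match
3 → no match
4. "b" → match
5. "bddcbab" → no match
6. "db" → no match
7. "dcd" → no match
8. "bbd" → no match
9. "cc" → match

2, 4, 9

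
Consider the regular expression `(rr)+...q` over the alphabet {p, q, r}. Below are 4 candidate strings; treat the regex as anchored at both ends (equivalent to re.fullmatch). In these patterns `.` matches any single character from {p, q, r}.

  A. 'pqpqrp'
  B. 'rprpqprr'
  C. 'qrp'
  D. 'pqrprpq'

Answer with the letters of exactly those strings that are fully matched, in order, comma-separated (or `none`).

A → no match — must start with 'rr'
B → no match — must start with 'rr'
C → no match — must start with 'rr'
D → no match — must start with 'rr'

none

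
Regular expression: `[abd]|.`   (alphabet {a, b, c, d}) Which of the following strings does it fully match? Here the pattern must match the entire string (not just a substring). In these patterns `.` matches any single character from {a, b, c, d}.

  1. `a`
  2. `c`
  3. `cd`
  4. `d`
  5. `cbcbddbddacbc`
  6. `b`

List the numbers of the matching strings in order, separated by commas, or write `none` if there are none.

1 → match
2 → match
3 → no match
4 → match
5 → no match
6 → match

1, 2, 4, 6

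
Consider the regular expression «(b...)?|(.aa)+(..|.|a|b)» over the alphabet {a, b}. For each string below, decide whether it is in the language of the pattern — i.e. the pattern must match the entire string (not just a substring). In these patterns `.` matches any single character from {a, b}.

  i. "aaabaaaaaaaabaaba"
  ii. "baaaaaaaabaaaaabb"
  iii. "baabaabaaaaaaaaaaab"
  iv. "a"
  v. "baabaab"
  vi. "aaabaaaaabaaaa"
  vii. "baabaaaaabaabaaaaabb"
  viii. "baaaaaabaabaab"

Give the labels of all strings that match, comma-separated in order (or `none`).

i, ii, iii, v, vi, vii

i → match
ii → match
iii → match
iv. "a" → no match
v. "baabaab" → match
vi → match
vii → match
viii → no match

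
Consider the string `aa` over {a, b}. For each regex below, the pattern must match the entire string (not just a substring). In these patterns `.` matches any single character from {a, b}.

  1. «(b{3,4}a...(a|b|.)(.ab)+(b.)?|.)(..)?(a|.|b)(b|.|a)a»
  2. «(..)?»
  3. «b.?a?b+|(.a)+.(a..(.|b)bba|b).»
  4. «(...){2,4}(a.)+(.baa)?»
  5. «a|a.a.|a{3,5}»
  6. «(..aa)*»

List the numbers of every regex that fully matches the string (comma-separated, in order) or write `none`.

1 → no match
2 → match
3 → no match
4 → no match
5 → no match
6 → no match

2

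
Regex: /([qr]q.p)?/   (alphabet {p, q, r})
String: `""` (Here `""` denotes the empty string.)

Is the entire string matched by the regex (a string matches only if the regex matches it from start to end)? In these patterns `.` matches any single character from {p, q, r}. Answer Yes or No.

Yes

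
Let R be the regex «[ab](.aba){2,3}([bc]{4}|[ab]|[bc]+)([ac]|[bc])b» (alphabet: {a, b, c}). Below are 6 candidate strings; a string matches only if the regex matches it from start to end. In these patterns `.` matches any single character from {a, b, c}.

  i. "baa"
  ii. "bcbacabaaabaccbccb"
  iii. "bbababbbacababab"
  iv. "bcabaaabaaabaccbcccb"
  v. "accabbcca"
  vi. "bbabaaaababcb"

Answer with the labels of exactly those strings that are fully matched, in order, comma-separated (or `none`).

iv

i → no match — must end with "b"
ii → no match
iii → no match
iv → match
v → no match — must end with "b"
vi → no match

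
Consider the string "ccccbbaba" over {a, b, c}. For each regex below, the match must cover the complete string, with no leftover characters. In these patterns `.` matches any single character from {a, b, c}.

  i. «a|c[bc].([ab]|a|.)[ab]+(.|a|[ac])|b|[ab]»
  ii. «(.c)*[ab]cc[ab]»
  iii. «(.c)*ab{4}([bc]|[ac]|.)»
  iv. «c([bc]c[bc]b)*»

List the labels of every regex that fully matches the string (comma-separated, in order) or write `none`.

i

i → match
ii → no match
iii → no match
iv → no match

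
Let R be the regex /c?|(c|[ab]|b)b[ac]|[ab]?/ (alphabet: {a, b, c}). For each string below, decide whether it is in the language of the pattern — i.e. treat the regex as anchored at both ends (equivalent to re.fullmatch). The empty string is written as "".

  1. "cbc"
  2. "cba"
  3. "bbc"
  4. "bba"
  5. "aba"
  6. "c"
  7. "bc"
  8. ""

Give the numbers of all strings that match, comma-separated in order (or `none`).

1, 2, 3, 4, 5, 6, 8

1. "cbc" → match
2. "cba" → match
3. "bbc" → match
4. "bba" → match
5. "aba" → match
6. "c" → match
7. "bc" → no match
8. "" → match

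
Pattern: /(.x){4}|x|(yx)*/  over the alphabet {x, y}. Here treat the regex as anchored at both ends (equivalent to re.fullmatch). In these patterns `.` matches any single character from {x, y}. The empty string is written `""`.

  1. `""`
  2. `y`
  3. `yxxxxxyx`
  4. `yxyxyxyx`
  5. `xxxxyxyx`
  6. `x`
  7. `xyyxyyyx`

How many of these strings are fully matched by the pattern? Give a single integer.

1 → match
2 → no match
3 → match
4 → match
5 → match
6 → match
7 → no match
Total matched: 5

5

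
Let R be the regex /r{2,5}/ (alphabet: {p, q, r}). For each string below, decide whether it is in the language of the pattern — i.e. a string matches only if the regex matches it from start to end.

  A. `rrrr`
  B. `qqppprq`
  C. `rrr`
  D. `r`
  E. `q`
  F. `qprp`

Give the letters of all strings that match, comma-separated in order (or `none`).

A → match
B → no match — must start with `r`
C → match
D → no match
E → no match — must start with `r`
F → no match — must start with `r`

A, C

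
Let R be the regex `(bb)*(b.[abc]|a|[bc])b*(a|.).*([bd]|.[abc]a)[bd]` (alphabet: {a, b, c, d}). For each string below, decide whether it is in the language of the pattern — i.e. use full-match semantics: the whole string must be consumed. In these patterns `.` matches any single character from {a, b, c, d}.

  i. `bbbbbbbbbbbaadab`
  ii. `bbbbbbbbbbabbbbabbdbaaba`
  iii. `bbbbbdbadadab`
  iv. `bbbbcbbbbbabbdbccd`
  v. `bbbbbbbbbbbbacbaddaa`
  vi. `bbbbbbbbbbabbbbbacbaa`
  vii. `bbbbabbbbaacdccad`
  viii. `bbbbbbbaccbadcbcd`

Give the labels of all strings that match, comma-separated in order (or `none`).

vii

i → no match
ii → no match
iii → no match
iv → no match
v → no match
vi → no match
vii → match
viii → no match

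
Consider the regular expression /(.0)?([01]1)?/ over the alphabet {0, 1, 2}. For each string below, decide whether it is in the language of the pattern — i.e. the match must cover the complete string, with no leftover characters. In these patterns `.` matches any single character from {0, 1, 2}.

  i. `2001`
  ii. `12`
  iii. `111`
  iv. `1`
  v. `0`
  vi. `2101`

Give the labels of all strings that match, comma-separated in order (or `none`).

i → match
ii → no match
iii → no match
iv → no match
v → no match
vi → no match

i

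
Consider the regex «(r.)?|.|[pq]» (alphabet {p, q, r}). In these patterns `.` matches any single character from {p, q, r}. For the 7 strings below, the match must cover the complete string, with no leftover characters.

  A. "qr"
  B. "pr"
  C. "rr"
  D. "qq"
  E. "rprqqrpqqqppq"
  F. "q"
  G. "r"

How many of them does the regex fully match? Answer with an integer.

3

A → no match
B → no match
C → match
D → no match
E → no match
F → match
G → match
Total matched: 3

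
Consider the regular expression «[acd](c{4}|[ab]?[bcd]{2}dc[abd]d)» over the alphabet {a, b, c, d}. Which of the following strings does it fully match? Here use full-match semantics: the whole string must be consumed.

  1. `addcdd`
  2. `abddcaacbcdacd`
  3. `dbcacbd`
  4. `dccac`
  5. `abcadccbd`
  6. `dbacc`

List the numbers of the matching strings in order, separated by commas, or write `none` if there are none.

1 → no match
2 → no match
3 → no match
4 → no match
5 → no match
6 → no match

none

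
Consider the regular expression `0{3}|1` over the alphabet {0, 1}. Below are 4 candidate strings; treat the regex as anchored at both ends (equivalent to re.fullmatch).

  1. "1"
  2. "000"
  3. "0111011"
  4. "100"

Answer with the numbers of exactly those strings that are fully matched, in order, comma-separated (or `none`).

1, 2

1 → match
2 → match
3 → no match
4 → no match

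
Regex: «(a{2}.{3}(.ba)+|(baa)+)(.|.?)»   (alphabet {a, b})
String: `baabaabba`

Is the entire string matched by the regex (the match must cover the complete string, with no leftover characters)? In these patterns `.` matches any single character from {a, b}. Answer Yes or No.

No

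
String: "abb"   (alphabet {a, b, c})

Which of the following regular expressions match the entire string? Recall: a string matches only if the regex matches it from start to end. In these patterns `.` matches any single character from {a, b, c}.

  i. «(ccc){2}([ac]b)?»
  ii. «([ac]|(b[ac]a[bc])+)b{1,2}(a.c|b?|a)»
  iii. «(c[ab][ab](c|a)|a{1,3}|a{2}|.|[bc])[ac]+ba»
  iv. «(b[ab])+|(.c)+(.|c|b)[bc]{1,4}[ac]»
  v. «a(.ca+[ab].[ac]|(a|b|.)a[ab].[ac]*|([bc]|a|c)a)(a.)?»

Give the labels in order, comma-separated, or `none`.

ii

i → no match — must start with "ccc"
ii → match
iii → no match — must end with "ba"
iv → no match
v → no match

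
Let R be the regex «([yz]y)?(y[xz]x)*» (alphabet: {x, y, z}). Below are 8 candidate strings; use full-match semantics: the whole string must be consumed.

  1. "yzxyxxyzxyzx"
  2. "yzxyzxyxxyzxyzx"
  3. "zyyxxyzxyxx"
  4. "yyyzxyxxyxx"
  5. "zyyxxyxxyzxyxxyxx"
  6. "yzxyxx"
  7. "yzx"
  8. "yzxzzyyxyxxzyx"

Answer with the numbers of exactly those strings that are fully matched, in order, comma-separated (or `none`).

1, 2, 3, 4, 5, 6, 7

1 → match
2 → match
3 → match
4 → match
5 → match
6 → match
7 → match
8 → no match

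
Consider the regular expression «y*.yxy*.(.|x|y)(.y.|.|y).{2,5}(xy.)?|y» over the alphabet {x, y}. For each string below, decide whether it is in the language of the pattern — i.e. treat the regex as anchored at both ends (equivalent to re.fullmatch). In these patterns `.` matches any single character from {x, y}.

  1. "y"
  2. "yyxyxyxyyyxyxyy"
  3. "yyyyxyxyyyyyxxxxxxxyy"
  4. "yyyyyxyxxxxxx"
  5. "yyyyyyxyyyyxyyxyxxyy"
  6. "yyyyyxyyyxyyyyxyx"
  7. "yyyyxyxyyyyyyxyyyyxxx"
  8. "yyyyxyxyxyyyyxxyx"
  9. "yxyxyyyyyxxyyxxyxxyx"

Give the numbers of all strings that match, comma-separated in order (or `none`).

1, 2, 3, 4, 5, 6, 7, 8, 9

1. "y" → match
2 → match
3 → match
4 → match
5 → match
6 → match
7 → match
8 → match
9 → match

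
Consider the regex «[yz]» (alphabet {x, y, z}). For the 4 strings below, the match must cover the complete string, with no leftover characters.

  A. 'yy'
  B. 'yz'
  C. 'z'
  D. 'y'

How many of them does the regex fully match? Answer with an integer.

2

A → no match
B → no match
C → match
D → match
Total matched: 2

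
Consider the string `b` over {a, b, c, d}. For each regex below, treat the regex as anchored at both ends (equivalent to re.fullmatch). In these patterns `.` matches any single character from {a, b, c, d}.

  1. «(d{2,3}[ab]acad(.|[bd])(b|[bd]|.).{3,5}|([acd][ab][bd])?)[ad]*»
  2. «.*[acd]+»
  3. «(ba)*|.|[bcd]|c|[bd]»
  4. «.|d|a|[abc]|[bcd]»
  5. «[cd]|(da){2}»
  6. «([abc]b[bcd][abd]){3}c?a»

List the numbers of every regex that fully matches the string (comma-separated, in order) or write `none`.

1 → no match
2 → no match
3 → match
4 → match
5 → no match
6 → no match — must end with `a`

3, 4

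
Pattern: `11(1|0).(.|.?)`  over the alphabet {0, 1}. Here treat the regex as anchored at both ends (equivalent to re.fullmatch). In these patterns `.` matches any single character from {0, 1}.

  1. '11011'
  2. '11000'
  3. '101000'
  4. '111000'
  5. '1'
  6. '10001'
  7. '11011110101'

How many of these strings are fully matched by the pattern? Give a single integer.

2

1. '11011' → match
2. '11000' → match
3. '101000' → no match — must start with '11'
4. '111000' → no match
5. '1' → no match — must start with '11'
6. '10001' → no match — must start with '11'
7. '11011110101' → no match
Total matched: 2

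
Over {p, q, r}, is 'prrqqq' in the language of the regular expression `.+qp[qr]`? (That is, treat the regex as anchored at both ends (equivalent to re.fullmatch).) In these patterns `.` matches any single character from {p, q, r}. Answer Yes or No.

No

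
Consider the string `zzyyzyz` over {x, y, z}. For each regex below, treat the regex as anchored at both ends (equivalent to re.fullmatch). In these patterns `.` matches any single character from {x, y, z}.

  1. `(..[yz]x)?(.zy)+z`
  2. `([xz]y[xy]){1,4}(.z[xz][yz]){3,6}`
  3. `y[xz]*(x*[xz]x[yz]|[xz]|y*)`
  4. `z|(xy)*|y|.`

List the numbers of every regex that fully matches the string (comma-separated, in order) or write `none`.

1 → match
2 → no match
3 → no match — must start with `y`
4 → no match

1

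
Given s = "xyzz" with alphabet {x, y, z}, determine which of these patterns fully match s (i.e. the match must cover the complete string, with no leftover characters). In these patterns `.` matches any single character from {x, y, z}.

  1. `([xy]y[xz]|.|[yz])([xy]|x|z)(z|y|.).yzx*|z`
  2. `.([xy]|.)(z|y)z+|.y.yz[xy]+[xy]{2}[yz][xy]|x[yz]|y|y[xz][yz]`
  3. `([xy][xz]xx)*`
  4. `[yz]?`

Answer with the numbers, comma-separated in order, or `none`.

2

1 → no match
2 → match
3 → no match
4 → no match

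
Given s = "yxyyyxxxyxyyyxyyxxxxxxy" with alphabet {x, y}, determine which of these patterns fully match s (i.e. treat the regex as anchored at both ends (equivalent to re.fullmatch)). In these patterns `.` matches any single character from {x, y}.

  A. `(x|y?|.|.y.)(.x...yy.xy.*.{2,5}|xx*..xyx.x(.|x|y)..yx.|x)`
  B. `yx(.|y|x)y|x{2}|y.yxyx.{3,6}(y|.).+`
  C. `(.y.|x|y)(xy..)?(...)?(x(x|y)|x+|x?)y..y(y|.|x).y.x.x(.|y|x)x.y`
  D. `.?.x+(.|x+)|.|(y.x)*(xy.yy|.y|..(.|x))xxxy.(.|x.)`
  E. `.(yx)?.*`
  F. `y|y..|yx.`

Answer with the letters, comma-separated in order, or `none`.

C, E

A → no match
B → no match
C → match
D → no match
E → match
F → no match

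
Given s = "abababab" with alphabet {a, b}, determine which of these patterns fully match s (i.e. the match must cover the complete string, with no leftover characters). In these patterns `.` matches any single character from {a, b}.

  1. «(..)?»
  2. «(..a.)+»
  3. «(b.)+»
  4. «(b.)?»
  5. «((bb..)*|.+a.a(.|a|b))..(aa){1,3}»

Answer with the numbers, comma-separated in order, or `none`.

2

1 → no match
2 → match
3 → no match — must start with "b"
4 → no match
5 → no match — must end with "aa"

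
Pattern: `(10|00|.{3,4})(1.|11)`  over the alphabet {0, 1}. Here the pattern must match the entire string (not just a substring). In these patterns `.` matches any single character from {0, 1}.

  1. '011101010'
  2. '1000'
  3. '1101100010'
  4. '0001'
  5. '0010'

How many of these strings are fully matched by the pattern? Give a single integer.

1

1 → no match
2 → no match
3 → no match
4 → no match
5 → match
Total matched: 1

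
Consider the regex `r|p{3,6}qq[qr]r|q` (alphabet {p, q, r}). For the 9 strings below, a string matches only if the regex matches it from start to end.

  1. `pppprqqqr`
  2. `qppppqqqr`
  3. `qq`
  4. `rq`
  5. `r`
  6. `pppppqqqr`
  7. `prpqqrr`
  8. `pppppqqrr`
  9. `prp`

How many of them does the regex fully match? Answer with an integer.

1 → no match
2 → no match
3 → no match
4 → no match
5 → match
6 → match
7 → no match
8 → match
9 → no match
Total matched: 3

3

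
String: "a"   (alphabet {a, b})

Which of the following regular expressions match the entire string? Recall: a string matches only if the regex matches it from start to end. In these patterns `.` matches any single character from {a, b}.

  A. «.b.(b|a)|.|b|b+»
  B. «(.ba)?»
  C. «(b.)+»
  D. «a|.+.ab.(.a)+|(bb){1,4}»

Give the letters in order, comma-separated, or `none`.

A → match
B → no match
C → no match — must start with "b"
D → match

A, D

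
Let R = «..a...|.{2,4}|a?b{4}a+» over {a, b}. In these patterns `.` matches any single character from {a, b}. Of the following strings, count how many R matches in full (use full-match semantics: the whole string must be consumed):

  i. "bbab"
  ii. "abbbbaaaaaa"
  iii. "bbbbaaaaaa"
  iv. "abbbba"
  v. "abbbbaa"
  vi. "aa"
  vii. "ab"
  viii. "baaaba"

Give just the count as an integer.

8

i → match
ii → match
iii → match
iv → match
v → match
vi → match
vii → match
viii → match
Total matched: 8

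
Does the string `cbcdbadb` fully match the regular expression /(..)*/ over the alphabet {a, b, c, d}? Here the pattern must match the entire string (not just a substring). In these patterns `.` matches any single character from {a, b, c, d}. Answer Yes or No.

Yes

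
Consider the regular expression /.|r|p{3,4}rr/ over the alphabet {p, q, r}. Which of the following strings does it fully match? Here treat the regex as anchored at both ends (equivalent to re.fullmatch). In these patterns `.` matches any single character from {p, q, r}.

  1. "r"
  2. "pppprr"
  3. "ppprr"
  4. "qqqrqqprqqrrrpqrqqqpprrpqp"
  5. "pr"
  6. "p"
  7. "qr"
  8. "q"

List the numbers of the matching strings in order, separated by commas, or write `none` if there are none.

1. "r" → match
2. "pppprr" → match
3. "ppprr" → match
4 → no match
5. "pr" → no match
6. "p" → match
7. "qr" → no match
8. "q" → match

1, 2, 3, 6, 8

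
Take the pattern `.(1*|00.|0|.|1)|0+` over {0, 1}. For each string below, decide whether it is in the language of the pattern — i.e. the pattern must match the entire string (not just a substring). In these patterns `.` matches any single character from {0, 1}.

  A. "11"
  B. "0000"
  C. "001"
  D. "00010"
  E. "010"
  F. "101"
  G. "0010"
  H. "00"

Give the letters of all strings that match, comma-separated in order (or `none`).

A, B, H

A → match
B → match
C → no match
D → no match
E → no match
F → no match
G → no match
H → match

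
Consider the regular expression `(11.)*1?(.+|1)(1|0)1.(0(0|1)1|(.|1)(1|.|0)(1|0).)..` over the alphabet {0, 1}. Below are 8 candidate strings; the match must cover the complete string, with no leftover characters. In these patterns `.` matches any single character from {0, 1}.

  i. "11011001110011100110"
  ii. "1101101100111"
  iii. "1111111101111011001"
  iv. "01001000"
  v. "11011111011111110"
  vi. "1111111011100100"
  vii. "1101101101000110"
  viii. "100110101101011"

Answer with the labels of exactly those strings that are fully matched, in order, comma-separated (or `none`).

i → match
ii → match
iii → match
iv → no match
v → match
vi → match
vii → match
viii → no match

i, ii, iii, v, vi, vii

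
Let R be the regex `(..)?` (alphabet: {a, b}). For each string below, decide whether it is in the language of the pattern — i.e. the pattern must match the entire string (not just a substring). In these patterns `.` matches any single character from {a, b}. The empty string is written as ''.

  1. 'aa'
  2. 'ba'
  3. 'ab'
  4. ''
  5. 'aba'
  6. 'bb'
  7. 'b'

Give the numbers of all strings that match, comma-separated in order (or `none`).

1 → match
2 → match
3 → match
4 → match
5 → no match
6 → match
7 → no match

1, 2, 3, 4, 6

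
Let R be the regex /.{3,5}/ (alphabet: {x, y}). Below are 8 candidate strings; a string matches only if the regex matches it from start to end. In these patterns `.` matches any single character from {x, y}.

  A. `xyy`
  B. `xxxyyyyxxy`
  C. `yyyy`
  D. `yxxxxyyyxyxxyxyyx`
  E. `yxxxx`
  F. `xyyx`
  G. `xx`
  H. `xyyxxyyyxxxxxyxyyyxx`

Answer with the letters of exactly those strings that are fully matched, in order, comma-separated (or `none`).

A, C, E, F

A. `xyy` → match
B. `xxxyyyyxxy` → no match
C. `yyyy` → match
D → no match
E. `yxxxx` → match
F. `xyyx` → match
G. `xx` → no match
H → no match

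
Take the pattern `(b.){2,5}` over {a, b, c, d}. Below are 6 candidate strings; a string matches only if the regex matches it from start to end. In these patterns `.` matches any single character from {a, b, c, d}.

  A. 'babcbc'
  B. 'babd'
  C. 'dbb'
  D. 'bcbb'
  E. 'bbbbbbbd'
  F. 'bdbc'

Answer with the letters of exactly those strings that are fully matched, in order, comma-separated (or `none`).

A, B, D, E, F

A → match
B → match
C → no match — must start with 'b'
D → match
E → match
F → match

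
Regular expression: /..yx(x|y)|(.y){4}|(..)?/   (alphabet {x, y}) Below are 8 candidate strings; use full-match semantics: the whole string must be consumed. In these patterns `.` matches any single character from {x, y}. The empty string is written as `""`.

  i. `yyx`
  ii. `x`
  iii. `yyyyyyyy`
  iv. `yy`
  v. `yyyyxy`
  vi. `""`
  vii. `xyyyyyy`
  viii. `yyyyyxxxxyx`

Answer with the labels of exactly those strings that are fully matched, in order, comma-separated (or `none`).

iii, iv, vi

i → no match
ii → no match
iii → match
iv → match
v → no match
vi → match
vii → no match
viii → no match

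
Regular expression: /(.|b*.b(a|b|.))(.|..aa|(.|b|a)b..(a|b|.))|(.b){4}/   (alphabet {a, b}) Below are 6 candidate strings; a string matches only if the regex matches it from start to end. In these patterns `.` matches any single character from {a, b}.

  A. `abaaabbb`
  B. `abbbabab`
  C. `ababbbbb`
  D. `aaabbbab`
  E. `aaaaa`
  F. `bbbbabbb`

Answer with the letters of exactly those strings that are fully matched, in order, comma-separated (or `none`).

B, C, E, F

A → no match
B → match
C → match
D → no match
E → match
F → match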